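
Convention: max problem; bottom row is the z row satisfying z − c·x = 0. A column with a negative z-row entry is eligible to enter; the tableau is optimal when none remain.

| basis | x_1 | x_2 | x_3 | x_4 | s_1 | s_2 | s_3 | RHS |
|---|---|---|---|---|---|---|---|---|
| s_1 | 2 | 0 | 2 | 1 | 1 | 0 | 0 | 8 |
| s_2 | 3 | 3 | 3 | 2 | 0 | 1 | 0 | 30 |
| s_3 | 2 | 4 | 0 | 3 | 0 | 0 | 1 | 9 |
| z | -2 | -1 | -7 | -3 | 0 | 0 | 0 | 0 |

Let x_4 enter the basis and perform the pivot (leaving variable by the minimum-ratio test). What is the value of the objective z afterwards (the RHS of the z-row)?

Ratio test on column x_4 — row 1: 8/1 = 8; row 2: 30/2 = 15; row 3: 9/3 = 3. Minimum is 3 at row 3 (s_3 leaves); pivot element 3.
Pivot on row 3; the z-row RHS becomes 0 − (-3)·3 = 9.

9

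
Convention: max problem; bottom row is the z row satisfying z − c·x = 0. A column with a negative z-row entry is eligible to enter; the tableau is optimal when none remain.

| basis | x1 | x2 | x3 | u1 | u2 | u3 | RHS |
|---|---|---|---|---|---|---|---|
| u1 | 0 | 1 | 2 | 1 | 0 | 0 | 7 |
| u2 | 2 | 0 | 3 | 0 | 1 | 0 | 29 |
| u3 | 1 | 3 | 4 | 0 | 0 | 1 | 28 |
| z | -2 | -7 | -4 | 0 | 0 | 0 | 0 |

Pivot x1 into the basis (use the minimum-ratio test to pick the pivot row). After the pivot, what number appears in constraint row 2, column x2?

0

Ratio test on column x1 — row 1: entry 0 ≤ 0; row 2: 29/2 = 29/2; row 3: 28/1 = 28. Minimum is 29/2 at row 2 (u2 leaves); pivot element 2.
Divide row 2 by 2; eliminate column x1 from the other rows.
In the new row 2, the x2 entry is the old entry divided by the pivot: 0/2 = 0.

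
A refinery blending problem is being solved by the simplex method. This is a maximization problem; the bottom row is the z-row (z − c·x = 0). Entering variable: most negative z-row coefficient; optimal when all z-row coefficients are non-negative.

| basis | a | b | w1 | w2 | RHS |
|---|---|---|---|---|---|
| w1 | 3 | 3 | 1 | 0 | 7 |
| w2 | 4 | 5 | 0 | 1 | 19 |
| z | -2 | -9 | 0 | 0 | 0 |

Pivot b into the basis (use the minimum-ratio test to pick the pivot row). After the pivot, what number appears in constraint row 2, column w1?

-5/3

Ratio test on column b — row 1: 7/3 = 7/3; row 2: 19/5 = 19/5. Minimum is 7/3 at row 1 (w1 leaves); pivot element 3.
Divide row 1 by 3; eliminate column b from the other rows.
Row 2 update in column w1: 0 − 5·(1/3) = -5/3.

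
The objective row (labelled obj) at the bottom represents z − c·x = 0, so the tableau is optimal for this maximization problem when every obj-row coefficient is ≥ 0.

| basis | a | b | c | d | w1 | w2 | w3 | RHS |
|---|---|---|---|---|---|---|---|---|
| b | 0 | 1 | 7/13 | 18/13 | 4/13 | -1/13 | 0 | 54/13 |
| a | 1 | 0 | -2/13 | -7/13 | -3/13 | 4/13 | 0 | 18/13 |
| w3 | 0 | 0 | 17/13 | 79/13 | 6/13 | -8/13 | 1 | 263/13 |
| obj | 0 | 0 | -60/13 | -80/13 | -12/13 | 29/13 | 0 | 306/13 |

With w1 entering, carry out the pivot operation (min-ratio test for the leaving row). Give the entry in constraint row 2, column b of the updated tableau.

Ratio test on column w1 — row 1: (54/13)/(4/13) = 27/2; row 2: entry -3/13 ≤ 0; row 3: (263/13)/(6/13) = 263/6. Minimum is 27/2 at row 1 (b leaves); pivot element 4/13.
Divide row 1 by 4/13; eliminate column w1 from the other rows.
Row 2 update in column b: 0 − (-3/13)·(13/4) = 3/4.

3/4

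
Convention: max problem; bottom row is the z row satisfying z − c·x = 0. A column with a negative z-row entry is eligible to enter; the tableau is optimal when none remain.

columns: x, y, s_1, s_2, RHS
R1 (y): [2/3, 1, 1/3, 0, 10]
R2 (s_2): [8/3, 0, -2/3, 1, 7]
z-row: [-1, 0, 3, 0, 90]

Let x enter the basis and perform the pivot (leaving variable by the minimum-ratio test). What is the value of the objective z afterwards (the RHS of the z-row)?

741/8

Ratio test on column x — row 1: 10/(2/3) = 15; row 2: 7/(8/3) = 21/8. Minimum is 21/8 at row 2 (s_2 leaves); pivot element 8/3.
Pivot on row 2; the z-row RHS becomes 90 − (-1)·(21/8) = 741/8.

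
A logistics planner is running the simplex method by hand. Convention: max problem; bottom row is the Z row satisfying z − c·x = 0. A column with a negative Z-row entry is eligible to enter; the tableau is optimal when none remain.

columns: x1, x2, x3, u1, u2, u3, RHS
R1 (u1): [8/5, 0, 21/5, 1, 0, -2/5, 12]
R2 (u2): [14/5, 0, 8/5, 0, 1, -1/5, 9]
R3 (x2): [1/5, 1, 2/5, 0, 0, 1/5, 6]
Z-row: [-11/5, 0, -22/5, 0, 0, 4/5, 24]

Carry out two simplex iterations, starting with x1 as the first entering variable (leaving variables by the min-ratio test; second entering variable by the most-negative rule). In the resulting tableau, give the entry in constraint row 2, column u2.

21/46

Ratio test on column x1 — row 1: 12/(8/5) = 15/2; row 2: 9/(14/5) = 45/14; row 3: 6/(1/5) = 30. Minimum is 45/14 at row 2 (u2 leaves); pivot element 14/5.
Divide row 2 by 14/5; eliminate column x1 from the other rows.
Second iteration: most negative Z-row entry is -22/7 in column x3, so x3 enters.
Ratio test on column x3 — row 1: (48/7)/(23/7) = 48/23; row 2: (45/14)/(4/7) = 45/8; row 3: (75/14)/(2/7) = 75/4. Minimum is 48/23 at row 1 (u1 leaves); pivot element 23/7.
Divide row 1 by 23/7; eliminate column x3 from the other rows.
After both pivots, the entry at constraint row 2, column u2 is 21/46.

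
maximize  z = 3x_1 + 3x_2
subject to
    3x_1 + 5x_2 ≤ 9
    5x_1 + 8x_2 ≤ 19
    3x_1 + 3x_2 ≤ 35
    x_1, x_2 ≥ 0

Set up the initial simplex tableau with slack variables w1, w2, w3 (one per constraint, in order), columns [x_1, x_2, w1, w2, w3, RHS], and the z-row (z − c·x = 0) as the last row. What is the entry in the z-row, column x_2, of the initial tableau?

The z-row carries the negated objective coefficients: the x_2 entry is -3.

-3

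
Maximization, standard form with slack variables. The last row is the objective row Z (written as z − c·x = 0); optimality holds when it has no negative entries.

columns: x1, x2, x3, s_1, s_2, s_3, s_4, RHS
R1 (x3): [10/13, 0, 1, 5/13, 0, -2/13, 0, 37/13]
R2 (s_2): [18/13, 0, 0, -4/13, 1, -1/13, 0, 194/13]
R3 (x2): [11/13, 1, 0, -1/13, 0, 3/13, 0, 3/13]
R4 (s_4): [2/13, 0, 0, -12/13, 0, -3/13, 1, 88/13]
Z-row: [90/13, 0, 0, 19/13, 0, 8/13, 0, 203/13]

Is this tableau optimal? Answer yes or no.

yes

Every Z-row coefficient is ≥ 0, so the tableau is optimal.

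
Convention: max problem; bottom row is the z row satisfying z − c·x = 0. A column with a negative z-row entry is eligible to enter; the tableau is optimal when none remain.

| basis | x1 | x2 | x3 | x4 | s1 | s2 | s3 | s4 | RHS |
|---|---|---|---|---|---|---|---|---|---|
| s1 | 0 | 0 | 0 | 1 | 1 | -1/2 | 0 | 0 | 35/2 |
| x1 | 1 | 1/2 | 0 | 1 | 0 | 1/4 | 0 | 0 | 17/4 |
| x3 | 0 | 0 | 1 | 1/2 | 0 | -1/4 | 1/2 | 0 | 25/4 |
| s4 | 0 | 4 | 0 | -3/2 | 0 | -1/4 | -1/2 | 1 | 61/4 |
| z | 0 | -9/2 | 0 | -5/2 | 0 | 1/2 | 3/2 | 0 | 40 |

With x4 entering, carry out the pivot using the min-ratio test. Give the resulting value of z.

405/8

Ratio test on column x4 — row 1: (35/2)/1 = 35/2; row 2: (17/4)/1 = 17/4; row 3: (25/4)/(1/2) = 25/2; row 4: entry -3/2 ≤ 0. Minimum is 17/4 at row 2 (x1 leaves); pivot element 1.
Pivot on row 2; the z-row RHS becomes 40 − (-5/2)·(17/4) = 405/8.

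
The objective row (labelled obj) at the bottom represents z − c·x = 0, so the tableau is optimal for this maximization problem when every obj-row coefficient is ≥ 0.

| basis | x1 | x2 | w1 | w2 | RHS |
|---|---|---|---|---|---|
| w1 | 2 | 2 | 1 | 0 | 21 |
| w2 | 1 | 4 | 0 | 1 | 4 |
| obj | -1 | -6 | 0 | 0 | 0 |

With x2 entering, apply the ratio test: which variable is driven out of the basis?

w2

Column x2 entries and ratios — w1: 21/2 = 21/2; w2: 4/4 = 1.
Smallest ratio is 1 in the row of w2, so w2 leaves.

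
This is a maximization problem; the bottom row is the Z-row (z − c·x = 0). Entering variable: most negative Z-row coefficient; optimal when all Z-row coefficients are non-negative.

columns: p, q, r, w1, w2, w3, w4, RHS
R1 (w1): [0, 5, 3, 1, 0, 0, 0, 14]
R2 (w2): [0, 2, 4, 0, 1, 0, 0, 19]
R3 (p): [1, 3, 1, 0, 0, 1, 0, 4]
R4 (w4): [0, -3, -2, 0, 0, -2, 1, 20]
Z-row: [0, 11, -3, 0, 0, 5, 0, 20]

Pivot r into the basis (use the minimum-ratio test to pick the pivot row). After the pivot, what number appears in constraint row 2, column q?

Ratio test on column r — row 1: 14/3 = 14/3; row 2: 19/4 = 19/4; row 3: 4/1 = 4; row 4: entry -2 ≤ 0. Minimum is 4 at row 3 (p leaves); pivot element 1.
Divide row 3 by 1; eliminate column r from the other rows.
Row 2 update in column q: 2 − 4·3 = -10.

-10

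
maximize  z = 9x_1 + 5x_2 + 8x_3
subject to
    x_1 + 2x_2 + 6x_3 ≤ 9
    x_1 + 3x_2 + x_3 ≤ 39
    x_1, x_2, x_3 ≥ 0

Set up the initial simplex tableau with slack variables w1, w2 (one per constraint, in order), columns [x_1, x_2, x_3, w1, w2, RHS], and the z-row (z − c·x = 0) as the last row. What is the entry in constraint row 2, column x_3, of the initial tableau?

1

Constraint 2 has coefficient 1 on x_3.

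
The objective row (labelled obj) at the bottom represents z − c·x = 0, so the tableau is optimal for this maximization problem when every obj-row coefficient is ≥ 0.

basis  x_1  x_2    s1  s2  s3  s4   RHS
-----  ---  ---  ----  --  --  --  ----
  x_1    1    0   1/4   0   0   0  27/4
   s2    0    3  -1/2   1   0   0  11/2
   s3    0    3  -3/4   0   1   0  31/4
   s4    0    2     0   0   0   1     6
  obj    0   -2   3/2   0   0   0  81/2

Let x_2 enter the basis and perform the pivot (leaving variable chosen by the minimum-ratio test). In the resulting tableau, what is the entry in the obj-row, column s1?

Ratio test on column x_2 — row 1: entry 0 ≤ 0; row 2: (11/2)/3 = 11/6; row 3: (31/4)/3 = 31/12; row 4: 6/2 = 3. Minimum is 11/6 at row 2 (s2 leaves); pivot element 3.
Divide row 2 by 3; eliminate column x_2 from the other rows.
obj-row update in column s1: 3/2 − (-2)·(-1/6) = 7/6.

7/6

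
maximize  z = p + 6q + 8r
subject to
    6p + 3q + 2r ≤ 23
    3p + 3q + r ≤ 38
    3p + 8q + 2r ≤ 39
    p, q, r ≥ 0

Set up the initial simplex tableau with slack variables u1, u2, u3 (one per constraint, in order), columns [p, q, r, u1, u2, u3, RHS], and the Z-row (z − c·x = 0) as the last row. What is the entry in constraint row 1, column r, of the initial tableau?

2

Constraint 1 has coefficient 2 on r.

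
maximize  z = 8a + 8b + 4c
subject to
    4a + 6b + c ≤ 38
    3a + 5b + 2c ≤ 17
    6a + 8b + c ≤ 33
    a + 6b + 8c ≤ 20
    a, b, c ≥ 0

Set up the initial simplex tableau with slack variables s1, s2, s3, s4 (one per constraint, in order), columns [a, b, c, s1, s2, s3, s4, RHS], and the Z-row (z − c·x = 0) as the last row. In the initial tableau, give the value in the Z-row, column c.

The Z-row carries the negated objective coefficients: the c entry is -4.

-4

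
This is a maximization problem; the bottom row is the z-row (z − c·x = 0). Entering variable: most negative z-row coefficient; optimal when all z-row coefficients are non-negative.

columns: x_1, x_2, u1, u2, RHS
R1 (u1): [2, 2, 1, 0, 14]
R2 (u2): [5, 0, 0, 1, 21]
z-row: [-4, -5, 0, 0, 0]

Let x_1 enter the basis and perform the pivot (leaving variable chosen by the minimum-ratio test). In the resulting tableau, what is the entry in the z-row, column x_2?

Ratio test on column x_1 — row 1: 14/2 = 7; row 2: 21/5 = 21/5. Minimum is 21/5 at row 2 (u2 leaves); pivot element 5.
Divide row 2 by 5; eliminate column x_1 from the other rows.
z-row update in column x_2: -5 − (-4)·0 = -5.

-5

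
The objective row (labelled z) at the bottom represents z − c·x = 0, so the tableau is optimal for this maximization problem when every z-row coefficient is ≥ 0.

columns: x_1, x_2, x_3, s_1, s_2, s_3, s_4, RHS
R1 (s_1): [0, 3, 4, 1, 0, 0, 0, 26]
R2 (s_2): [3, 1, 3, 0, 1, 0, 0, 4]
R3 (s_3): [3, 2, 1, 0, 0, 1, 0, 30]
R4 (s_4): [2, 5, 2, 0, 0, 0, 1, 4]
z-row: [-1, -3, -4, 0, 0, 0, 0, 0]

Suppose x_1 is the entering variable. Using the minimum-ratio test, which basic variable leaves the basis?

Column x_1 entries and ratios — s_1: 0 ≤ 0, skip; s_2: 4/3 = 4/3; s_3: 30/3 = 10; s_4: 4/2 = 2.
Smallest ratio is 4/3 in the row of s_2, so s_2 leaves.

s_2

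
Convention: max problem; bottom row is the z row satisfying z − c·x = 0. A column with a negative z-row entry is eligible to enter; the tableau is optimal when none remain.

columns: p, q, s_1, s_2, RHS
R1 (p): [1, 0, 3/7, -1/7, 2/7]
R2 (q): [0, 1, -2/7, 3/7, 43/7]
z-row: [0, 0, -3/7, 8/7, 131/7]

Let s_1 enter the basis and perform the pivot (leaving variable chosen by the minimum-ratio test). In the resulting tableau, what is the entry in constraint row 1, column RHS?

Ratio test on column s_1 — row 1: (2/7)/(3/7) = 2/3; row 2: entry -2/7 ≤ 0. Minimum is 2/3 at row 1 (p leaves); pivot element 3/7.
Divide row 1 by 3/7; eliminate column s_1 from the other rows.
In the new row 1, the RHS entry is the old entry divided by the pivot: (2/7)/(3/7) = 2/3.

2/3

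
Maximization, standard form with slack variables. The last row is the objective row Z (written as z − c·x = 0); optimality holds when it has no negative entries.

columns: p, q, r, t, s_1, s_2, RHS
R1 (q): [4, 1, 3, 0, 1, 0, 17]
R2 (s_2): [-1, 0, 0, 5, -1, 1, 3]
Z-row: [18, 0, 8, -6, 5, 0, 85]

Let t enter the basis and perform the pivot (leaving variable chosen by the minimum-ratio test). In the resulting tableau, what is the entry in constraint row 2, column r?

Ratio test on column t — row 1: entry 0 ≤ 0; row 2: 3/5 = 3/5. Minimum is 3/5 at row 2 (s_2 leaves); pivot element 5.
Divide row 2 by 5; eliminate column t from the other rows.
In the new row 2, the r entry is the old entry divided by the pivot: 0/5 = 0.

0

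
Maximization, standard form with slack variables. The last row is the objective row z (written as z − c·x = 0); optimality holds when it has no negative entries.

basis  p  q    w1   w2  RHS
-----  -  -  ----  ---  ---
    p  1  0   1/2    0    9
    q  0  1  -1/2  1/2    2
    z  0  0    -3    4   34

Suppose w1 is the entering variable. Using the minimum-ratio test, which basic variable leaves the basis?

p

Column w1 entries and ratios — p: 9/(1/2) = 18; q: -1/2 ≤ 0, skip.
Smallest ratio is 18 in the row of p, so p leaves.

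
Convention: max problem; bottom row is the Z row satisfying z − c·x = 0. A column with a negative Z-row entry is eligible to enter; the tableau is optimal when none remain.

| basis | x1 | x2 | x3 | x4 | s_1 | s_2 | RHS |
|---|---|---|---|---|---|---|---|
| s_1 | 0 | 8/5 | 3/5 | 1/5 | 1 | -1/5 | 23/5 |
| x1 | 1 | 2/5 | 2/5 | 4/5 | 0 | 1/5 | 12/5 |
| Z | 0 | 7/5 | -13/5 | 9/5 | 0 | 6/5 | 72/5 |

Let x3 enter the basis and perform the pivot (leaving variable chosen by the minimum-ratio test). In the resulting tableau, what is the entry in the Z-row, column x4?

7

Ratio test on column x3 — row 1: (23/5)/(3/5) = 23/3; row 2: (12/5)/(2/5) = 6. Minimum is 6 at row 2 (x1 leaves); pivot element 2/5.
Divide row 2 by 2/5; eliminate column x3 from the other rows.
Z-row update in column x4: 9/5 − (-13/5)·2 = 7.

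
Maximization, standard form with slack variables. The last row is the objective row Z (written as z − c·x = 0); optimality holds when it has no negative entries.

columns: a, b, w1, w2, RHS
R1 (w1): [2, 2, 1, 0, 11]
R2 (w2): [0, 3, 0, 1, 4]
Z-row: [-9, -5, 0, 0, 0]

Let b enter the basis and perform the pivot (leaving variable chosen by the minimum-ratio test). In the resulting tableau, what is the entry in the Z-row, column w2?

5/3

Ratio test on column b — row 1: 11/2 = 11/2; row 2: 4/3 = 4/3. Minimum is 4/3 at row 2 (w2 leaves); pivot element 3.
Divide row 2 by 3; eliminate column b from the other rows.
Z-row update in column w2: 0 − (-5)·(1/3) = 5/3.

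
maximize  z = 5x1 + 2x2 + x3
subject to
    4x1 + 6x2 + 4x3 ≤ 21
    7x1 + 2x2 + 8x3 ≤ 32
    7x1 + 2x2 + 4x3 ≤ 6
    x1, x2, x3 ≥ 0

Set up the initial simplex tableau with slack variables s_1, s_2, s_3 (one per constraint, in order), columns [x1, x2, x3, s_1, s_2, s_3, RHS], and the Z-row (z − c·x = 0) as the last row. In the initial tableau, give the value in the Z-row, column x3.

The Z-row carries the negated objective coefficients: the x3 entry is -1.

-1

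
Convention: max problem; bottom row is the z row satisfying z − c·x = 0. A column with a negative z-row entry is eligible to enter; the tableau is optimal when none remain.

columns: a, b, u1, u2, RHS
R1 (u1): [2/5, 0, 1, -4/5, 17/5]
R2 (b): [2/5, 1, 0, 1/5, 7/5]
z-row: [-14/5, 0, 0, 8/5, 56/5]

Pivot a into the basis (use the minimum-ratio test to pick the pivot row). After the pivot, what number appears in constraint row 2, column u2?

Ratio test on column a — row 1: (17/5)/(2/5) = 17/2; row 2: (7/5)/(2/5) = 7/2. Minimum is 7/2 at row 2 (b leaves); pivot element 2/5.
Divide row 2 by 2/5; eliminate column a from the other rows.
In the new row 2, the u2 entry is the old entry divided by the pivot: (1/5)/(2/5) = 1/2.

1/2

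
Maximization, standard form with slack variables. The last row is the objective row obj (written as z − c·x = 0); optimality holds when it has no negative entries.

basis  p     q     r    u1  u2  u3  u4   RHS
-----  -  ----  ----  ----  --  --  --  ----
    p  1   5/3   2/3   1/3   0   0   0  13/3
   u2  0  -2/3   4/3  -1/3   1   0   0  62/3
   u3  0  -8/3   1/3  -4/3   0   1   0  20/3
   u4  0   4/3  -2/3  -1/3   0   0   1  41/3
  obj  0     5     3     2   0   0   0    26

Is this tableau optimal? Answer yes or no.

Every obj-row coefficient is ≥ 0, so the tableau is optimal.

yes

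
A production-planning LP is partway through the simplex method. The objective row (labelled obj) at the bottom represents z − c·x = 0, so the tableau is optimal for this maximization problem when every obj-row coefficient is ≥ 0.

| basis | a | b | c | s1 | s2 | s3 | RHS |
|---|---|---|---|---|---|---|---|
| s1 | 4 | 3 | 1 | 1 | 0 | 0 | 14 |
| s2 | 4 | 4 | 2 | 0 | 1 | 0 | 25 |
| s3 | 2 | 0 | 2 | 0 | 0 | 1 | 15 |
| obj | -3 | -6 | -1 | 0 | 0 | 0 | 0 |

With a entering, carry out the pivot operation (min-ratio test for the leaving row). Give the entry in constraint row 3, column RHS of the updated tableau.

8

Ratio test on column a — row 1: 14/4 = 7/2; row 2: 25/4 = 25/4; row 3: 15/2 = 15/2. Minimum is 7/2 at row 1 (s1 leaves); pivot element 4.
Divide row 1 by 4; eliminate column a from the other rows.
Row 3 update in column RHS: 15 − 2·(7/2) = 8.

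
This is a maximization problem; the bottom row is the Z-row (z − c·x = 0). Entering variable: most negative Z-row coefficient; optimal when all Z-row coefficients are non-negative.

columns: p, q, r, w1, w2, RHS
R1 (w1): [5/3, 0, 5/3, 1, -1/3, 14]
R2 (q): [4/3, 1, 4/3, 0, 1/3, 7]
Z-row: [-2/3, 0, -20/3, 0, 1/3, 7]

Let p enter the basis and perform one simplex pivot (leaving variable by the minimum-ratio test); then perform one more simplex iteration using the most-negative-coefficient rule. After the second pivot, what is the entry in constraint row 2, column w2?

Ratio test on column p — row 1: 14/(5/3) = 42/5; row 2: 7/(4/3) = 21/4. Minimum is 21/4 at row 2 (q leaves); pivot element 4/3.
Divide row 2 by 4/3; eliminate column p from the other rows.
Second iteration: most negative Z-row entry is -6 in column r, so r enters.
Ratio test on column r — row 1: entry 0 ≤ 0; row 2: (21/4)/1 = 21/4. Minimum is 21/4 at row 2 (p leaves); pivot element 1.
Divide row 2 by 1; eliminate column r from the other rows.
After both pivots, the entry at constraint row 2, column w2 is 1/4.

1/4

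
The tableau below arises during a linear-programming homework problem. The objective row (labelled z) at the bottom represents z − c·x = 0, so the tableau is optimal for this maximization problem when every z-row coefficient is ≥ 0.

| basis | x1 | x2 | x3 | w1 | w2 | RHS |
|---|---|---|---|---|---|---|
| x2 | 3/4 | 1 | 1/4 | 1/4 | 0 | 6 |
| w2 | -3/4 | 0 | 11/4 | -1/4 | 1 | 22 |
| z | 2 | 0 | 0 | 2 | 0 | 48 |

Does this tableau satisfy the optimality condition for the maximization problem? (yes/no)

Every z-row coefficient is ≥ 0, so the tableau is optimal.

yes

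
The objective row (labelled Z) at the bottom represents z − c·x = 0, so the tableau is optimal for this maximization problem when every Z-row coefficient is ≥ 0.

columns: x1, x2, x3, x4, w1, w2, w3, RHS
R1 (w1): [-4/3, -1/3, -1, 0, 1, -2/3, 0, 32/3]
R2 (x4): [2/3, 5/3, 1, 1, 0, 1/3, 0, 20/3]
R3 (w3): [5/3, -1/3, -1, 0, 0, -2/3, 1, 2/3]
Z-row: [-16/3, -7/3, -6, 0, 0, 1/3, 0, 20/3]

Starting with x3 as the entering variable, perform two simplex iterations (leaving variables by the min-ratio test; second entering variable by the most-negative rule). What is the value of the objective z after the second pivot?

356/7

Ratio test on column x3 — row 1: entry -1 ≤ 0; row 2: (20/3)/1 = 20/3; row 3: entry -1 ≤ 0. Minimum is 20/3 at row 2 (x4 leaves); pivot element 1.
Pivot on row 2; the Z-row RHS becomes 20/3 − (-6)·(20/3) = 140/3.
Next entering variable (most negative Z-row entry -4/3): x1.
Ratio test on column x1 — row 1: entry -2/3 ≤ 0; row 2: (20/3)/(2/3) = 10; row 3: (22/3)/(7/3) = 22/7. Minimum is 22/7 at row 3 (w3 leaves); pivot element 7/3.
After the second pivot the Z-row RHS is 140/3 − (-4/3)·(22/7) = 356/7.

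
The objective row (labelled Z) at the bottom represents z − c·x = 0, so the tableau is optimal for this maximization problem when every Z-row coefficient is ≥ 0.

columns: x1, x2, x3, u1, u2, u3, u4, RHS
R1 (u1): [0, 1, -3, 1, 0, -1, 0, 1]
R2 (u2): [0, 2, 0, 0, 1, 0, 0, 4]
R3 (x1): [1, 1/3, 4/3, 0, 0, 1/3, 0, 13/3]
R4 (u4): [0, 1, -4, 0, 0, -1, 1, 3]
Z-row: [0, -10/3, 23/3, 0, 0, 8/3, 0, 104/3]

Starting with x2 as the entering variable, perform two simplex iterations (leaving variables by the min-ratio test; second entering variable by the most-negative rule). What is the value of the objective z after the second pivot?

349/9

Ratio test on column x2 — row 1: 1/1 = 1; row 2: 4/2 = 2; row 3: (13/3)/(1/3) = 13; row 4: 3/1 = 3. Minimum is 1 at row 1 (u1 leaves); pivot element 1.
Pivot on row 1; the Z-row RHS becomes 104/3 − (-10/3)·1 = 38.
Next entering variable (most negative Z-row entry -7/3): x3.
Ratio test on column x3 — row 1: entry -3 ≤ 0; row 2: 2/6 = 1/3; row 3: 4/(7/3) = 12/7; row 4: entry -1 ≤ 0. Minimum is 1/3 at row 2 (u2 leaves); pivot element 6.
After the second pivot the Z-row RHS is 38 − (-7/3)·(1/3) = 349/9.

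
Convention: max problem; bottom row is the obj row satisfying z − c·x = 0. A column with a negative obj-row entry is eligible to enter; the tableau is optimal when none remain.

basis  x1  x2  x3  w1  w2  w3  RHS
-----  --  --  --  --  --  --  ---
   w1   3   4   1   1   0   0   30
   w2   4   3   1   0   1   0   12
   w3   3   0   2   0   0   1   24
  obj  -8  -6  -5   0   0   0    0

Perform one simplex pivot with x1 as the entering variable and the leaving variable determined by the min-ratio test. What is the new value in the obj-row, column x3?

Ratio test on column x1 — row 1: 30/3 = 10; row 2: 12/4 = 3; row 3: 24/3 = 8. Minimum is 3 at row 2 (w2 leaves); pivot element 4.
Divide row 2 by 4; eliminate column x1 from the other rows.
obj-row update in column x3: -5 − (-8)·(1/4) = -3.

-3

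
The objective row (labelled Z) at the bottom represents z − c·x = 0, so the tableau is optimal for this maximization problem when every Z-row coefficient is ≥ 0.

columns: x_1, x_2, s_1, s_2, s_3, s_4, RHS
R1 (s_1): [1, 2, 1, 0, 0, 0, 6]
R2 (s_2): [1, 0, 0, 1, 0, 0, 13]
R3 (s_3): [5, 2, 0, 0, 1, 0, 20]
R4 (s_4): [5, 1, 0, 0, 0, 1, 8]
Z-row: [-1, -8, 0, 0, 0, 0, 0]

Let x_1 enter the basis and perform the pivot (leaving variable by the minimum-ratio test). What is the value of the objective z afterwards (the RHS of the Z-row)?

8/5

Ratio test on column x_1 — row 1: 6/1 = 6; row 2: 13/1 = 13; row 3: 20/5 = 4; row 4: 8/5 = 8/5. Minimum is 8/5 at row 4 (s_4 leaves); pivot element 5.
Pivot on row 4; the Z-row RHS becomes 0 − (-1)·(8/5) = 8/5.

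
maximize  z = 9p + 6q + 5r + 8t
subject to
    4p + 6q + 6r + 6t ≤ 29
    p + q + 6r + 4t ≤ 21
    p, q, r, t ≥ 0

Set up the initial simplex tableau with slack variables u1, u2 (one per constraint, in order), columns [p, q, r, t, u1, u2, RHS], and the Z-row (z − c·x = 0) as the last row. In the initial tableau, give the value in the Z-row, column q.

The Z-row carries the negated objective coefficients: the q entry is -6.

-6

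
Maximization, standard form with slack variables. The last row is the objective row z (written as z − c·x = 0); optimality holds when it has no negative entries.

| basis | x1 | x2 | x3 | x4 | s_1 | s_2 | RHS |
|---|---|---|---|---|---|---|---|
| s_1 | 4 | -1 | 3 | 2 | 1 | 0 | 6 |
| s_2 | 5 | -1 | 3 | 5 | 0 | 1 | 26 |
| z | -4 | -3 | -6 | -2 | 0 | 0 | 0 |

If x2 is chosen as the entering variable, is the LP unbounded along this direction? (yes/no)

Every constraint-row entry in column x2 is ≤ 0, so increasing x2 is unbounded.

yes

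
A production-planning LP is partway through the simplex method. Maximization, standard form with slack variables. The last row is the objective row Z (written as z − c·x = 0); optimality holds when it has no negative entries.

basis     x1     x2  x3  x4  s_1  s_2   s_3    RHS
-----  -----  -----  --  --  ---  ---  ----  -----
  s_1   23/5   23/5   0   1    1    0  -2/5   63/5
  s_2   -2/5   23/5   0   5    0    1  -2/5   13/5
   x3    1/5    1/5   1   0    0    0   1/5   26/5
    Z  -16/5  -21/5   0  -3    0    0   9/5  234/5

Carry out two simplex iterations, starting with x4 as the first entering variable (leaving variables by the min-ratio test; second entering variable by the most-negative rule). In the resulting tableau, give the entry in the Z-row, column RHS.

6697/117

Ratio test on column x4 — row 1: (63/5)/1 = 63/5; row 2: (13/5)/5 = 13/25; row 3: entry 0 ≤ 0. Minimum is 13/25 at row 2 (s_2 leaves); pivot element 5.
Divide row 2 by 5; eliminate column x4 from the other rows.
Second iteration: most negative Z-row entry is -86/25 in column x1, so x1 enters.
Ratio test on column x1 — row 1: (302/25)/(117/25) = 302/117; row 2: entry -2/25 ≤ 0; row 3: (26/5)/(1/5) = 26. Minimum is 302/117 at row 1 (s_1 leaves); pivot element 117/25.
Divide row 1 by 117/25; eliminate column x1 from the other rows.
After both pivots, the entry at the Z-row, column RHS is 6697/117.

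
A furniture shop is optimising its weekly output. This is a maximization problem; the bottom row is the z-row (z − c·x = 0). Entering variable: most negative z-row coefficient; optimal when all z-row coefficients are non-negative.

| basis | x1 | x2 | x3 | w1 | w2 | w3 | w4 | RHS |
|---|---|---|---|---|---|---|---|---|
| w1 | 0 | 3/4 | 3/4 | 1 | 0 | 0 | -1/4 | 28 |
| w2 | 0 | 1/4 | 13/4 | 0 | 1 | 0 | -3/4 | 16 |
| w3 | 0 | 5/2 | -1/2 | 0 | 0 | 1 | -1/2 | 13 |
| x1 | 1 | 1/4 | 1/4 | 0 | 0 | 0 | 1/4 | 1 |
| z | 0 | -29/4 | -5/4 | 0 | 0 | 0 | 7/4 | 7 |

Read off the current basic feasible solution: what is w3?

w3 is basic (row 3); its value is the RHS of that row, 13.

13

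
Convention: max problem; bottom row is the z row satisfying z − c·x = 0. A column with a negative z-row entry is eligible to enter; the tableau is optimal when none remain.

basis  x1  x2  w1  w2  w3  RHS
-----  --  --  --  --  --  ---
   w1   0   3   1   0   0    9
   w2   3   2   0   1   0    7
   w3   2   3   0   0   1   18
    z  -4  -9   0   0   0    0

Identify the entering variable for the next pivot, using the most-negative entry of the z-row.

Negative z-row entries: x1: -4, x2: -9.
The most negative is -9 in column x2, so x2 enters.

x2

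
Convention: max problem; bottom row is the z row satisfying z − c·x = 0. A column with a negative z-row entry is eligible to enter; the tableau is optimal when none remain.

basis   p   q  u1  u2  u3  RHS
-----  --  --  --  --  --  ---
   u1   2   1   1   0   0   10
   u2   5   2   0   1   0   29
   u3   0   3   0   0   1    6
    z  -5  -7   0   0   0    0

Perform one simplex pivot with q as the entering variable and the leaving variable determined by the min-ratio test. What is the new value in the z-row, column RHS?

Ratio test on column q — row 1: 10/1 = 10; row 2: 29/2 = 29/2; row 3: 6/3 = 2. Minimum is 2 at row 3 (u3 leaves); pivot element 3.
Divide row 3 by 3; eliminate column q from the other rows.
z-row update in column RHS: 0 − (-7)·2 = 14.

14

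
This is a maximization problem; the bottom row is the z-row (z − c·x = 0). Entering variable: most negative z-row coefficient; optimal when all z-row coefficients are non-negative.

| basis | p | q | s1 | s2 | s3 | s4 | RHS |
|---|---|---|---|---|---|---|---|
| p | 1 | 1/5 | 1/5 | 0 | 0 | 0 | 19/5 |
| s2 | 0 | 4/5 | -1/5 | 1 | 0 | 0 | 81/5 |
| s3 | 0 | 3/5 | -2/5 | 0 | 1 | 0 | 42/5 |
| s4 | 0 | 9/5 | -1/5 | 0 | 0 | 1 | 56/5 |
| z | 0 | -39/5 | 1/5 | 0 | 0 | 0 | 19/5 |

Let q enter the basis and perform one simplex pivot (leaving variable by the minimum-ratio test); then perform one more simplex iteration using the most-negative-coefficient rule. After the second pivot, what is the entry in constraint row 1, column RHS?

23/2

Ratio test on column q — row 1: (19/5)/(1/5) = 19; row 2: (81/5)/(4/5) = 81/4; row 3: (42/5)/(3/5) = 14; row 4: (56/5)/(9/5) = 56/9. Minimum is 56/9 at row 4 (s4 leaves); pivot element 9/5.
Divide row 4 by 9/5; eliminate column q from the other rows.
Second iteration: most negative z-row entry is -2/3 in column s1, so s1 enters.
Ratio test on column s1 — row 1: (23/9)/(2/9) = 23/2; row 2: entry -1/9 ≤ 0; row 3: entry -1/3 ≤ 0; row 4: entry -1/9 ≤ 0. Minimum is 23/2 at row 1 (p leaves); pivot element 2/9.
Divide row 1 by 2/9; eliminate column s1 from the other rows.
After both pivots, the entry at constraint row 1, column RHS is 23/2.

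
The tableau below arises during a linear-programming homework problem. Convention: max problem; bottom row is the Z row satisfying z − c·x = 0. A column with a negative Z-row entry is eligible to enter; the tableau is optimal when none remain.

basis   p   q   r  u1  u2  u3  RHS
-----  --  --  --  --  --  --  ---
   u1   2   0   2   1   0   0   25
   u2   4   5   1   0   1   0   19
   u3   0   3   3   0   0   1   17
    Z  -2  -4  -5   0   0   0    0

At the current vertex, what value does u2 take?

19

u2 is basic (row 2); its value is the RHS of that row, 19.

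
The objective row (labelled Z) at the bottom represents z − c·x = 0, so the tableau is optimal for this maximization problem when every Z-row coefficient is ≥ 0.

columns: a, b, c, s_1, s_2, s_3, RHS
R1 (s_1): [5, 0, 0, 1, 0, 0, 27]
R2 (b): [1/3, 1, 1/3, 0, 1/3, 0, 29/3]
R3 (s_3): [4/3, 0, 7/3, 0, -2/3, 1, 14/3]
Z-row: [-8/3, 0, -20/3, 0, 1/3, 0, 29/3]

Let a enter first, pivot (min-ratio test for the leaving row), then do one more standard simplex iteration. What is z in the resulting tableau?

23

Ratio test on column a — row 1: 27/5 = 27/5; row 2: (29/3)/(1/3) = 29; row 3: (14/3)/(4/3) = 7/2. Minimum is 7/2 at row 3 (s_3 leaves); pivot element 4/3.
Pivot on row 3; the Z-row RHS becomes 29/3 − (-8/3)·(7/2) = 19.
Next entering variable (most negative Z-row entry -2): c.
Ratio test on column c — row 1: entry -35/4 ≤ 0; row 2: entry -1/4 ≤ 0; row 3: (7/2)/(7/4) = 2. Minimum is 2 at row 3 (a leaves); pivot element 7/4.
After the second pivot the Z-row RHS is 19 − (-2)·2 = 23.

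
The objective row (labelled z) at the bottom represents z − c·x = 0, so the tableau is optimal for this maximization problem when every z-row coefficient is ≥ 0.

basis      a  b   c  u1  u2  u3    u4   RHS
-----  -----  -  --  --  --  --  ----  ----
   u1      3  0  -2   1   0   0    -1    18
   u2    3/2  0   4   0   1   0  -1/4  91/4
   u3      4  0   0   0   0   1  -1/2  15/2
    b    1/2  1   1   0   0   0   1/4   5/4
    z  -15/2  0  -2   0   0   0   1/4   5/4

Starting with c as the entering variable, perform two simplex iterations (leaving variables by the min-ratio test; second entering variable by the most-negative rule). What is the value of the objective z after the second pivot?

Ratio test on column c — row 1: entry -2 ≤ 0; row 2: (91/4)/4 = 91/16; row 3: entry 0 ≤ 0; row 4: (5/4)/1 = 5/4. Minimum is 5/4 at row 4 (b leaves); pivot element 1.
Pivot on row 4; the z-row RHS becomes 5/4 − (-2)·(5/4) = 15/4.
Next entering variable (most negative z-row entry -13/2): a.
Ratio test on column a — row 1: (41/2)/4 = 41/8; row 2: entry -1/2 ≤ 0; row 3: (15/2)/4 = 15/8; row 4: (5/4)/(1/2) = 5/2. Minimum is 15/8 at row 3 (u3 leaves); pivot element 4.
After the second pivot the z-row RHS is 15/4 − (-13/2)·(15/8) = 255/16.

255/16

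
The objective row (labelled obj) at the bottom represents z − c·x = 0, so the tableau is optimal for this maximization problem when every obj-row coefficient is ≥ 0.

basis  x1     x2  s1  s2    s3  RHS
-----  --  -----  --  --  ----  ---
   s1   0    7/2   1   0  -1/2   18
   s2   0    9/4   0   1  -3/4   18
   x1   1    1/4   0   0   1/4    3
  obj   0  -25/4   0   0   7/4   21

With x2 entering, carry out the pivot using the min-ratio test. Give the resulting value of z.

372/7

Ratio test on column x2 — row 1: 18/(7/2) = 36/7; row 2: 18/(9/4) = 8; row 3: 3/(1/4) = 12. Minimum is 36/7 at row 1 (s1 leaves); pivot element 7/2.
Pivot on row 1; the obj-row RHS becomes 21 − (-25/4)·(36/7) = 372/7.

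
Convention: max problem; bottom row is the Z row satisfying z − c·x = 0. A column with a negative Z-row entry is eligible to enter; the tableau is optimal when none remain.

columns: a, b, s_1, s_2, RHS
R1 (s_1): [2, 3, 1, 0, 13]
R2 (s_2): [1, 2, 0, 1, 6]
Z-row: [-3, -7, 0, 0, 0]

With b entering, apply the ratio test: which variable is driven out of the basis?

Column b entries and ratios — s_1: 13/3 = 13/3; s_2: 6/2 = 3.
Smallest ratio is 3 in the row of s_2, so s_2 leaves.

s_2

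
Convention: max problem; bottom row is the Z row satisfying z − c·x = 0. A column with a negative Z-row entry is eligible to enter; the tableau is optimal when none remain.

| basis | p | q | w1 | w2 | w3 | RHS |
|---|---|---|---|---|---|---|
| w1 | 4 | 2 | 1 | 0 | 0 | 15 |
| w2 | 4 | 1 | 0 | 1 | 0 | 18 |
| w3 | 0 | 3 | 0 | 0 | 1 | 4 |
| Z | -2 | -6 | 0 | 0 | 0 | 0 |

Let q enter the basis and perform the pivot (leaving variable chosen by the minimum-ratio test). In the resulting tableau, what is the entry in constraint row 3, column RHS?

Ratio test on column q — row 1: 15/2 = 15/2; row 2: 18/1 = 18; row 3: 4/3 = 4/3. Minimum is 4/3 at row 3 (w3 leaves); pivot element 3.
Divide row 3 by 3; eliminate column q from the other rows.
In the new row 3, the RHS entry is the old entry divided by the pivot: 4/3 = 4/3.

4/3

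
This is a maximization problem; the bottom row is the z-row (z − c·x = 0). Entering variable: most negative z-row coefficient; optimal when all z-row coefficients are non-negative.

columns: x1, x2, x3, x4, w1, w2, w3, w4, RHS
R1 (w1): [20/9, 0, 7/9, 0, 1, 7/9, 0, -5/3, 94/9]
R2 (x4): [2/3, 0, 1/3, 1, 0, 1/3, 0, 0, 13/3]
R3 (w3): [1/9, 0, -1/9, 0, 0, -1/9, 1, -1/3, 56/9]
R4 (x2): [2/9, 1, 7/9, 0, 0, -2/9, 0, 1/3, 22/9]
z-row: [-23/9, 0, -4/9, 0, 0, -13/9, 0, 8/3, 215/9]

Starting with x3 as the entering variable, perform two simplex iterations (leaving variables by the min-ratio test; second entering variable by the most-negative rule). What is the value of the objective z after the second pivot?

Ratio test on column x3 — row 1: (94/9)/(7/9) = 94/7; row 2: (13/3)/(1/3) = 13; row 3: entry -1/9 ≤ 0; row 4: (22/9)/(7/9) = 22/7. Minimum is 22/7 at row 4 (x2 leaves); pivot element 7/9.
Pivot on row 4; the z-row RHS becomes 215/9 − (-4/9)·(22/7) = 177/7.
Next entering variable (most negative z-row entry -17/7): x1.
Ratio test on column x1 — row 1: 8/2 = 4; row 2: (23/7)/(4/7) = 23/4; row 3: (46/7)/(1/7) = 46; row 4: (22/7)/(2/7) = 11. Minimum is 4 at row 1 (w1 leaves); pivot element 2.
After the second pivot the z-row RHS is 177/7 − (-17/7)·4 = 35.

35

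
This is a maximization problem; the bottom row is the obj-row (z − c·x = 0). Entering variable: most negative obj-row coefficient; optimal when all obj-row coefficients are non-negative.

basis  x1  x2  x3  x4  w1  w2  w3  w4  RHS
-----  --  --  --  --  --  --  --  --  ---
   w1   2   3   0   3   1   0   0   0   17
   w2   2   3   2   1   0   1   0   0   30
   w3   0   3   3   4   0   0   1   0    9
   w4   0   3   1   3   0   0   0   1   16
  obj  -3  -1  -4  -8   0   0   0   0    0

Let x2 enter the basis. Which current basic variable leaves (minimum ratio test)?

Column x2 entries and ratios — w1: 17/3 = 17/3; w2: 30/3 = 10; w3: 9/3 = 3; w4: 16/3 = 16/3.
Smallest ratio is 3 in the row of w3, so w3 leaves.

w3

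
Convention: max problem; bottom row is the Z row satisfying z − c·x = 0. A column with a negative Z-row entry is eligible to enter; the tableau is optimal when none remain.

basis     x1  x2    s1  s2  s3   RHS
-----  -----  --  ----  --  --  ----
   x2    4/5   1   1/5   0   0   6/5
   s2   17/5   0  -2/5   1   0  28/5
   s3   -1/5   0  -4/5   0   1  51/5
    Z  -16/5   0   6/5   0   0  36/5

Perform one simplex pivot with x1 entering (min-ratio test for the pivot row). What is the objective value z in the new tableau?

12

Ratio test on column x1 — row 1: (6/5)/(4/5) = 3/2; row 2: (28/5)/(17/5) = 28/17; row 3: entry -1/5 ≤ 0. Minimum is 3/2 at row 1 (x2 leaves); pivot element 4/5.
Pivot on row 1; the Z-row RHS becomes 36/5 − (-16/5)·(3/2) = 12.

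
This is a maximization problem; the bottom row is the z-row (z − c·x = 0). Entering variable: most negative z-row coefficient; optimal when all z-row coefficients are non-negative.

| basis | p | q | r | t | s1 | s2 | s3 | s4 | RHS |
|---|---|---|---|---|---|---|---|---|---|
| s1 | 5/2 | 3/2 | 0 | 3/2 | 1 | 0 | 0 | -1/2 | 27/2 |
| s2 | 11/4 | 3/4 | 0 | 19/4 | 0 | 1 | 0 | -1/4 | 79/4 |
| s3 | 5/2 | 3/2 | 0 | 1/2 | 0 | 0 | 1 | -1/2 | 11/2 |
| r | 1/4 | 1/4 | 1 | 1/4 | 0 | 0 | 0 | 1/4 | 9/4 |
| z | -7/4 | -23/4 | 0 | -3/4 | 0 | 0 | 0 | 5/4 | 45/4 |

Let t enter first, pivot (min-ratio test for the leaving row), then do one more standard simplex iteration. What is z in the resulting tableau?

Ratio test on column t — row 1: (27/2)/(3/2) = 9; row 2: (79/4)/(19/4) = 79/19; row 3: (11/2)/(1/2) = 11; row 4: (9/4)/(1/4) = 9. Minimum is 79/19 at row 2 (s2 leaves); pivot element 19/4.
Pivot on row 2; the z-row RHS becomes 45/4 − (-3/4)·(79/19) = 273/19.
Next entering variable (most negative z-row entry -107/19): q.
Ratio test on column q — row 1: (138/19)/(24/19) = 23/4; row 2: (79/19)/(3/19) = 79/3; row 3: (65/19)/(27/19) = 65/27; row 4: (23/19)/(4/19) = 23/4. Minimum is 65/27 at row 3 (s3 leaves); pivot element 27/19.
After the second pivot the z-row RHS is 273/19 − (-107/19)·(65/27) = 754/27.

754/27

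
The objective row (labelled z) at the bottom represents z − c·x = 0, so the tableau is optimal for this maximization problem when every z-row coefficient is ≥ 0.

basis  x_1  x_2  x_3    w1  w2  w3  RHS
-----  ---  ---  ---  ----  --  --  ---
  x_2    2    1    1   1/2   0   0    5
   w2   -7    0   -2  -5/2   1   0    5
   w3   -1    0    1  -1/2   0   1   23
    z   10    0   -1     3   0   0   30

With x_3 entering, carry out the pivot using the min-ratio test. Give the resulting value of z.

35

Ratio test on column x_3 — row 1: 5/1 = 5; row 2: entry -2 ≤ 0; row 3: 23/1 = 23. Minimum is 5 at row 1 (x_2 leaves); pivot element 1.
Pivot on row 1; the z-row RHS becomes 30 − (-1)·5 = 35.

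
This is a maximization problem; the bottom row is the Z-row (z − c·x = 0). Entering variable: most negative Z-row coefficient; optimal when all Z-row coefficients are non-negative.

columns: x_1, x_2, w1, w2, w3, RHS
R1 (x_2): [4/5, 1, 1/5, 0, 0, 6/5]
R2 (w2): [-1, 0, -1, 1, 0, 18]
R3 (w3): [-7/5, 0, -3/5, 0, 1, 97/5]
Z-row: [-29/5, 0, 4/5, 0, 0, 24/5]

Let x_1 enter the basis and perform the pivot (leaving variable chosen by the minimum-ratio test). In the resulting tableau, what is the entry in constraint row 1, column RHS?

3/2

Ratio test on column x_1 — row 1: (6/5)/(4/5) = 3/2; row 2: entry -1 ≤ 0; row 3: entry -7/5 ≤ 0. Minimum is 3/2 at row 1 (x_2 leaves); pivot element 4/5.
Divide row 1 by 4/5; eliminate column x_1 from the other rows.
In the new row 1, the RHS entry is the old entry divided by the pivot: (6/5)/(4/5) = 3/2.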